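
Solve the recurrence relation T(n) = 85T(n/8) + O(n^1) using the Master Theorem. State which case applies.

Master Theorem for T(n) = 85T(n/8) + O(n^1):

a = 85, b = 8, c = 1
log_b(a) = log_8(85) = 2.1365

Case 1: c = 1 < log_8(85) = 2.1365
T(n) = O(n^(log_8 85))

For T(n) = 85T(n/8) + O(n^1): log_8(85) = 2.1365. This is Case 1 of the Master Theorem (c < log_b(a), work dominated by leaves), giving O(n^(log_8 85)).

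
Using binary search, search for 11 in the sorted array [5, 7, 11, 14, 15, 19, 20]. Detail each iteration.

Binary search for 11 in [5, 7, 11, 14, 15, 19, 20]:

lo=0, hi=6, mid=3, arr[mid]=14 -> 14 > 11, search left half
lo=0, hi=2, mid=1, arr[mid]=7 -> 7 < 11, search right half
lo=2, hi=2, mid=2, arr[mid]=11 -> Found target at index 2!

Binary search finds 11 at index 2 after 3 comparisons. The search repeatedly halves the search space by comparing with the middle element.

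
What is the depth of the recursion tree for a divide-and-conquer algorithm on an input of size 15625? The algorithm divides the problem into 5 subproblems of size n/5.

For divide and conquer with division factor 5:

Problem sizes at each level:
Level 0: 15625
Level 1: 3125
Level 2: 625
Level 3: 125
Level 4: 25
Level 5: 5
Level 6: 1

The root is level 0 and the size-1 base case is level 6 (the tree spans levels 0 through 6, i.e. 7 levels counting the root), so the depth is the number of divisions: log_5(15625) = 6

The recursion tree depth is log_5(15625) = 6. At each level, the problem size is divided by 5, so it takes 6 divisions to reduce to a base case of size 1. The algorithm makes 5 recursive calls at each level.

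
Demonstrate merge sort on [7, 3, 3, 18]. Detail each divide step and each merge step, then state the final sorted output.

Merge sort trace:

Split: [7, 3, 3, 18] -> [7, 3] and [3, 18]
  Split: [7, 3] -> [7] and [3]
  Merge: [7] + [3] -> [3, 7]
  Split: [3, 18] -> [3] and [18]
  Merge: [3] + [18] -> [3, 18]
Merge: [3, 7] + [3, 18] -> [3, 3, 7, 18]

Final sorted array: [3, 3, 7, 18]

The merge sort proceeds by recursively splitting the array and merging sorted halves.
After all merges, the sorted array is [3, 3, 7, 18].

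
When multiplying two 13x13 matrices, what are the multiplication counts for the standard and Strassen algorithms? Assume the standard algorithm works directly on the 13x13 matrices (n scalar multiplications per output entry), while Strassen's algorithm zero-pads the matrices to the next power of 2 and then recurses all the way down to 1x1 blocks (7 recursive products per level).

Matrix multiplication for 13x13 matrices:

Strassen's algorithm requires power-of-2 dimensions. Pad 13x13 to 16x16 (next power of 2).

Standard algorithm: 13^3 = 2197 multiplications
Strassen's algorithm: 7^(log2(16)) = 7^4 = 2401 multiplications
Difference: 2197 - 2401 = -204 (Strassen uses MORE here due to padding overhead — for small or just-over-power-of-2 n, padding can outweigh the per-level savings)

Standard: 2197 multiplications (13^3). Strassen: 2401 multiplications (7^4, after padding to 16x16). Strassen reduces 8 recursive multiplications to 7 at each level.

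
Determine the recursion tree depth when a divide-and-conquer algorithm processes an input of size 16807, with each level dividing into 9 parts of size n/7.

For divide and conquer with division factor 7:

Problem sizes at each level:
Level 0: 16807
Level 1: 2401
Level 2: 343
Level 3: 49
Level 4: 7
Level 5: 1

The root is level 0 and the size-1 base case is level 5 (the tree spans levels 0 through 5, i.e. 6 levels counting the root), so the depth is the number of divisions: log_7(16807) = 5

The recursion tree depth is log_7(16807) = 5. At each level, the problem size is divided by 7, so it takes 5 divisions to reduce to a base case of size 1. The algorithm makes 9 recursive calls at each level.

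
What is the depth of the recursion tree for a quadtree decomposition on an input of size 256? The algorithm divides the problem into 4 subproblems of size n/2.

For divide and conquer with division factor 2:

Problem sizes at each level:
Level 0: 256
Level 1: 128
Level 2: 64
Level 3: 32
Level 4: 16
Level 5: 8
Level 6: 4
Level 7: 2
Level 8: 1

The root is level 0 and the size-1 base case is level 8 (the tree spans levels 0 through 8, i.e. 9 levels counting the root), so the depth is the number of divisions: log_2(256) = 8

The recursion tree depth is log_2(256) = 8. At each level, the problem size is divided by 2, so it takes 8 divisions to reduce to a base case of size 1. The algorithm makes 4 recursive calls at each level.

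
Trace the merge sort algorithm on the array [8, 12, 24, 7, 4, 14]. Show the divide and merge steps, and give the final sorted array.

Merge sort trace:

Split: [8, 12, 24, 7, 4, 14] -> [8, 12, 24] and [7, 4, 14]
  Split: [8, 12, 24] -> [8] and [12, 24]
    Split: [12, 24] -> [12] and [24]
    Merge: [12] + [24] -> [12, 24]
  Merge: [8] + [12, 24] -> [8, 12, 24]
  Split: [7, 4, 14] -> [7] and [4, 14]
    Split: [4, 14] -> [4] and [14]
    Merge: [4] + [14] -> [4, 14]
  Merge: [7] + [4, 14] -> [4, 7, 14]
Merge: [8, 12, 24] + [4, 7, 14] -> [4, 7, 8, 12, 14, 24]

Final sorted array: [4, 7, 8, 12, 14, 24]

The merge sort proceeds by recursively splitting the array and merging sorted halves.
After all merges, the sorted array is [4, 7, 8, 12, 14, 24].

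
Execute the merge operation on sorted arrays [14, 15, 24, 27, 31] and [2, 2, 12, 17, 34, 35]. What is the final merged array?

Merging process:

Compare 14 vs 2: take 2 from right. Merged: [2]
Compare 14 vs 2: take 2 from right. Merged: [2, 2]
Compare 14 vs 12: take 12 from right. Merged: [2, 2, 12]
Compare 14 vs 17: take 14 from left. Merged: [2, 2, 12, 14]
Compare 15 vs 17: take 15 from left. Merged: [2, 2, 12, 14, 15]
Compare 24 vs 17: take 17 from right. Merged: [2, 2, 12, 14, 15, 17]
Compare 24 vs 34: take 24 from left. Merged: [2, 2, 12, 14, 15, 17, 24]
Compare 27 vs 34: take 27 from left. Merged: [2, 2, 12, 14, 15, 17, 24, 27]
Compare 31 vs 34: take 31 from left. Merged: [2, 2, 12, 14, 15, 17, 24, 27, 31]
Append remaining from right: [34, 35]. Merged: [2, 2, 12, 14, 15, 17, 24, 27, 31, 34, 35]

Final merged array: [2, 2, 12, 14, 15, 17, 24, 27, 31, 34, 35]
Total comparisons: 9

The merged array is [2, 2, 12, 14, 15, 17, 24, 27, 31, 34, 35], requiring 9 comparisons. The merge step runs in O(n) time where n is the total number of elements.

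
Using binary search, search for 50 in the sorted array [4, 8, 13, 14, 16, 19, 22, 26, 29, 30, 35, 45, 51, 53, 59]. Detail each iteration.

Binary search for 50 in [4, 8, 13, 14, 16, 19, 22, 26, 29, 30, 35, 45, 51, 53, 59]:

lo=0, hi=14, mid=7, arr[mid]=26 -> 26 < 50, search right half
lo=8, hi=14, mid=11, arr[mid]=45 -> 45 < 50, search right half
lo=12, hi=14, mid=13, arr[mid]=53 -> 53 > 50, search left half
lo=12, hi=12, mid=12, arr[mid]=51 -> 51 > 50, search left half
lo=12 > hi=11, target 50 not found

Binary search determines that 50 is not in the array after 4 comparisons. The search space was exhausted without finding the target.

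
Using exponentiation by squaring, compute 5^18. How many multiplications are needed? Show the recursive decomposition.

Computing 5^18 by squaring (build up from 5^1; each line after the first costs one multiplication):

5^1 = 5
5^2 = (5^1)^2 = 5^2 = 25
5^4 = (5^2)^2 = 25^2 = 625
5^8 = (5^4)^2 = 625^2 = 390625
5^9 = 5 * 5^8 = 5 * 390625 = 1953125
5^18 = (5^9)^2 = 1953125^2 = 3814697265625

Result: 3814697265625
Multiplications needed: 5 (5 lines after 5^1)

5^18 = 3814697265625. Using exponentiation by squaring, this requires 5 multiplications. The key idea: if the exponent is even, square the half-power; if odd, multiply by the base once.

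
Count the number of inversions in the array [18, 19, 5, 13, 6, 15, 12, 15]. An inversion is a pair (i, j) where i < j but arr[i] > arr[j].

Finding inversions in [18, 19, 5, 13, 6, 15, 12, 15]:

(0, 2): arr[0]=18 > arr[2]=5
(0, 3): arr[0]=18 > arr[3]=13
(0, 4): arr[0]=18 > arr[4]=6
(0, 5): arr[0]=18 > arr[5]=15
(0, 6): arr[0]=18 > arr[6]=12
(0, 7): arr[0]=18 > arr[7]=15
(1, 2): arr[1]=19 > arr[2]=5
(1, 3): arr[1]=19 > arr[3]=13
(1, 4): arr[1]=19 > arr[4]=6
(1, 5): arr[1]=19 > arr[5]=15
(1, 6): arr[1]=19 > arr[6]=12
(1, 7): arr[1]=19 > arr[7]=15
(3, 4): arr[3]=13 > arr[4]=6
(3, 6): arr[3]=13 > arr[6]=12
(5, 6): arr[5]=15 > arr[6]=12

Total inversions: 15

The array has 15 inversion(s): (0,2), (0,3), (0,4), (0,5), (0,6), (0,7), (1,2), (1,3), (1,4), (1,5), (1,6), (1,7), (3,4), (3,6), (5,6). Each pair (i,j) satisfies i < j and arr[i] > arr[j].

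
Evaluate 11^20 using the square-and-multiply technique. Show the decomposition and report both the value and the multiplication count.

Computing 11^20 by squaring (build up from 11^1; each line after the first costs one multiplication):

11^1 = 11
11^2 = (11^1)^2 = 11^2 = 121
11^4 = (11^2)^2 = 121^2 = 14641
11^5 = 11 * 11^4 = 11 * 14641 = 161051
11^10 = (11^5)^2 = 161051^2 = 25937424601
11^20 = (11^10)^2 = 25937424601^2 = 672749994932560009201

Result: 672749994932560009201
Multiplications needed: 5 (5 lines after 11^1)

11^20 = 672749994932560009201. Using exponentiation by squaring, this requires 5 multiplications. The key idea: if the exponent is even, square the half-power; if odd, multiply by the base once.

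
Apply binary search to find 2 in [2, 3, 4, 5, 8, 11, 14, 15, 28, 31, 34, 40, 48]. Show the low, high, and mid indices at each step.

Binary search for 2 in [2, 3, 4, 5, 8, 11, 14, 15, 28, 31, 34, 40, 48]:

lo=0, hi=12, mid=6, arr[mid]=14 -> 14 > 2, search left half
lo=0, hi=5, mid=2, arr[mid]=4 -> 4 > 2, search left half
lo=0, hi=1, mid=0, arr[mid]=2 -> Found target at index 0!

Binary search finds 2 at index 0 after 3 comparisons. The search repeatedly halves the search space by comparing with the middle element.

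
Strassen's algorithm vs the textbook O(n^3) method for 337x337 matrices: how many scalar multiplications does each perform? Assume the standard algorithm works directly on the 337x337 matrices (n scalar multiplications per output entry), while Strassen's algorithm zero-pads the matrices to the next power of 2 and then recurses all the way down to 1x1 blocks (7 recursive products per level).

Matrix multiplication for 337x337 matrices:

Strassen's algorithm requires power-of-2 dimensions. Pad 337x337 to 512x512 (next power of 2).

Standard algorithm: 337^3 = 38272753 multiplications
Strassen's algorithm: 7^(log2(512)) = 7^9 = 40353607 multiplications
Difference: 38272753 - 40353607 = -2080854 (Strassen uses MORE here due to padding overhead — for small or just-over-power-of-2 n, padding can outweigh the per-level savings)

Standard: 38272753 multiplications (337^3). Strassen: 40353607 multiplications (7^9, after padding to 512x512). Strassen reduces 8 recursive multiplications to 7 at each level.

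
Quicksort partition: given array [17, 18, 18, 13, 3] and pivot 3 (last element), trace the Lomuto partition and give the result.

Lomuto partition with pivot = 3:

Initial array: [17, 18, 18, 13, 3]

arr[0]=17 > 3: no swap
arr[1]=18 > 3: no swap
arr[2]=18 > 3: no swap
arr[3]=13 > 3: no swap

Place pivot at position 0: [3, 18, 18, 13, 17]
Pivot position: 0

After partitioning with pivot 3, the array becomes [3, 18, 18, 13, 17]. The pivot is placed at index 0. All elements to the left of the pivot are <= 3, and all elements to the right are > 3.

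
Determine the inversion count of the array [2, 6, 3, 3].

Finding inversions in [2, 6, 3, 3]:

(1, 2): arr[1]=6 > arr[2]=3
(1, 3): arr[1]=6 > arr[3]=3

Total inversions: 2

The array has 2 inversion(s): (1,2), (1,3). Each pair (i,j) satisfies i < j and arr[i] > arr[j].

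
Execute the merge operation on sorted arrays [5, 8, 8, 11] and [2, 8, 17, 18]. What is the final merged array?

Merging process:

Compare 5 vs 2: take 2 from right. Merged: [2]
Compare 5 vs 8: take 5 from left. Merged: [2, 5]
Compare 8 vs 8: take 8 from left. Merged: [2, 5, 8]
Compare 8 vs 8: take 8 from left. Merged: [2, 5, 8, 8]
Compare 11 vs 8: take 8 from right. Merged: [2, 5, 8, 8, 8]
Compare 11 vs 17: take 11 from left. Merged: [2, 5, 8, 8, 8, 11]
Append remaining from right: [17, 18]. Merged: [2, 5, 8, 8, 8, 11, 17, 18]

Final merged array: [2, 5, 8, 8, 8, 11, 17, 18]
Total comparisons: 6

The merged array is [2, 5, 8, 8, 8, 11, 17, 18], requiring 6 comparisons. The merge step runs in O(n) time where n is the total number of elements.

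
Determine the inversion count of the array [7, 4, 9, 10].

Finding inversions in [7, 4, 9, 10]:

(0, 1): arr[0]=7 > arr[1]=4

Total inversions: 1

The array has 1 inversion(s): (0,1). Each pair (i,j) satisfies i < j and arr[i] > arr[j].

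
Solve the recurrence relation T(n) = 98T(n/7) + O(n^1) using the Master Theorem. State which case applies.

Master Theorem for T(n) = 98T(n/7) + O(n^1):

a = 98, b = 7, c = 1
log_b(a) = log_7(98) = 2.3562

Case 1: c = 1 < log_7(98) = 2.3562
T(n) = O(n^(log_7 98))

For T(n) = 98T(n/7) + O(n^1): log_7(98) = 2.3562. This is Case 1 of the Master Theorem (c < log_b(a), work dominated by leaves), giving O(n^(log_7 98)).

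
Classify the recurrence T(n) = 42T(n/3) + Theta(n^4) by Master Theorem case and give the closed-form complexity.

Master Theorem for T(n) = 42T(n/3) + O(n^4):

a = 42, b = 3, c = 4
log_b(a) = log_3(42) = 3.4022

Case 3: c = 4 > log_3(42) = 3.4022
T(n) = O(n^4) = O(n^4)

For T(n) = 42T(n/3) + O(n^4): log_3(42) = 3.4022. This is Case 3 of the Master Theorem (c > log_b(a), work dominated by root), giving O(n^4).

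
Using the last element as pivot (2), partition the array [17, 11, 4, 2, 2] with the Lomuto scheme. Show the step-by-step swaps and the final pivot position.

Lomuto partition with pivot = 2:

Initial array: [17, 11, 4, 2, 2]

arr[0]=17 > 2: no swap
arr[1]=11 > 2: no swap
arr[2]=4 > 2: no swap
arr[3]=2 <= 2: swap with position 0, array becomes [2, 11, 4, 17, 2]

Place pivot at position 1: [2, 2, 4, 17, 11]
Pivot position: 1

After partitioning with pivot 2, the array becomes [2, 2, 4, 17, 11]. The pivot is placed at index 1. All elements to the left of the pivot are <= 2, and all elements to the right are > 2.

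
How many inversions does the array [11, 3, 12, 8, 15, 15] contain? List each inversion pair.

Finding inversions in [11, 3, 12, 8, 15, 15]:

(0, 1): arr[0]=11 > arr[1]=3
(0, 3): arr[0]=11 > arr[3]=8
(2, 3): arr[2]=12 > arr[3]=8

Total inversions: 3

The array has 3 inversion(s): (0,1), (0,3), (2,3). Each pair (i,j) satisfies i < j and arr[i] > arr[j].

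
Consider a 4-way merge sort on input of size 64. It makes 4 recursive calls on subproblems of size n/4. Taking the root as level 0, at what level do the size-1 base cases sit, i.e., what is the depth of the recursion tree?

For divide and conquer with division factor 4:

Problem sizes at each level:
Level 0: 64
Level 1: 16
Level 2: 4
Level 3: 1

The root is level 0 and the size-1 base case is level 3 (the tree spans levels 0 through 3, i.e. 4 levels counting the root), so the depth is the number of divisions: log_4(64) = 3

The recursion tree depth is log_4(64) = 3. At each level, the problem size is divided by 4, so it takes 3 divisions to reduce to a base case of size 1. The algorithm makes 4 recursive calls at each level.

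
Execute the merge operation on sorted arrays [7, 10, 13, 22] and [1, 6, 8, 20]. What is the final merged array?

Merging process:

Compare 7 vs 1: take 1 from right. Merged: [1]
Compare 7 vs 6: take 6 from right. Merged: [1, 6]
Compare 7 vs 8: take 7 from left. Merged: [1, 6, 7]
Compare 10 vs 8: take 8 from right. Merged: [1, 6, 7, 8]
Compare 10 vs 20: take 10 from left. Merged: [1, 6, 7, 8, 10]
Compare 13 vs 20: take 13 from left. Merged: [1, 6, 7, 8, 10, 13]
Compare 22 vs 20: take 20 from right. Merged: [1, 6, 7, 8, 10, 13, 20]
Append remaining from left: [22]. Merged: [1, 6, 7, 8, 10, 13, 20, 22]

Final merged array: [1, 6, 7, 8, 10, 13, 20, 22]
Total comparisons: 7

The merged array is [1, 6, 7, 8, 10, 13, 20, 22], requiring 7 comparisons. The merge step runs in O(n) time where n is the total number of elements.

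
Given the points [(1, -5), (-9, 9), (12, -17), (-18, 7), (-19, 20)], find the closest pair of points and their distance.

Computing all pairwise distances among 5 points:

d((1, -5), (-9, 9)) = 17.2047
d((1, -5), (12, -17)) = 16.2788
d((1, -5), (-18, 7)) = 22.4722
d((1, -5), (-19, 20)) = 32.0156
d((-9, 9), (12, -17)) = 33.4215
d((-9, 9), (-18, 7)) = 9.2195 <-- minimum
d((-9, 9), (-19, 20)) = 14.8661
d((12, -17), (-18, 7)) = 38.4187
d((12, -17), (-19, 20)) = 48.2701
d((-18, 7), (-19, 20)) = 13.0384

Closest pair: (-9, 9) and (-18, 7) with distance 9.2195

The closest pair is (-9, 9) and (-18, 7) with Euclidean distance 9.2195. For 5 points, brute-force pairwise comparison is shown above. For large n, the divide-and-conquer algorithm (sort by x, recurse on halves, check the dividing strip) achieves O(n log n).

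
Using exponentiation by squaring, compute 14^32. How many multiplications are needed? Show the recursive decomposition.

Computing 14^32 by squaring (build up from 14^1; each line after the first costs one multiplication):

14^1 = 14
14^2 = (14^1)^2 = 14^2 = 196
14^4 = (14^2)^2 = 196^2 = 38416
14^8 = (14^4)^2 = 38416^2 = 1475789056
14^16 = (14^8)^2 = 1475789056^2 = 2177953337809371136
14^32 = (14^16)^2 = 2177953337809371136^2 = 4743480741674980702700443299789930496

Result: 4743480741674980702700443299789930496
Multiplications needed: 5 (5 lines after 14^1)

14^32 = 4743480741674980702700443299789930496. Using exponentiation by squaring, this requires 5 multiplications. The key idea: if the exponent is even, square the half-power; if odd, multiply by the base once.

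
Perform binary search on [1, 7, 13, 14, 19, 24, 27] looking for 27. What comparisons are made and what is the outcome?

Binary search for 27 in [1, 7, 13, 14, 19, 24, 27]:

lo=0, hi=6, mid=3, arr[mid]=14 -> 14 < 27, search right half
lo=4, hi=6, mid=5, arr[mid]=24 -> 24 < 27, search right half
lo=6, hi=6, mid=6, arr[mid]=27 -> Found target at index 6!

Binary search finds 27 at index 6 after 3 comparisons. The search repeatedly halves the search space by comparing with the middle element.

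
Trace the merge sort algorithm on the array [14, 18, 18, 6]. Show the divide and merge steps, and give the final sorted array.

Merge sort trace:

Split: [14, 18, 18, 6] -> [14, 18] and [18, 6]
  Split: [14, 18] -> [14] and [18]
  Merge: [14] + [18] -> [14, 18]
  Split: [18, 6] -> [18] and [6]
  Merge: [18] + [6] -> [6, 18]
Merge: [14, 18] + [6, 18] -> [6, 14, 18, 18]

Final sorted array: [6, 14, 18, 18]

The merge sort proceeds by recursively splitting the array and merging sorted halves.
After all merges, the sorted array is [6, 14, 18, 18].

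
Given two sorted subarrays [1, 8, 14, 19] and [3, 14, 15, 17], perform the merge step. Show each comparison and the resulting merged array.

Merging process:

Compare 1 vs 3: take 1 from left. Merged: [1]
Compare 8 vs 3: take 3 from right. Merged: [1, 3]
Compare 8 vs 14: take 8 from left. Merged: [1, 3, 8]
Compare 14 vs 14: take 14 from left. Merged: [1, 3, 8, 14]
Compare 19 vs 14: take 14 from right. Merged: [1, 3, 8, 14, 14]
Compare 19 vs 15: take 15 from right. Merged: [1, 3, 8, 14, 14, 15]
Compare 19 vs 17: take 17 from right. Merged: [1, 3, 8, 14, 14, 15, 17]
Append remaining from left: [19]. Merged: [1, 3, 8, 14, 14, 15, 17, 19]

Final merged array: [1, 3, 8, 14, 14, 15, 17, 19]
Total comparisons: 7

The merged array is [1, 3, 8, 14, 14, 15, 17, 19], requiring 7 comparisons. The merge step runs in O(n) time where n is the total number of elements.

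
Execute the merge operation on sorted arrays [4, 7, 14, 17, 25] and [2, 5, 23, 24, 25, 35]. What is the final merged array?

Merging process:

Compare 4 vs 2: take 2 from right. Merged: [2]
Compare 4 vs 5: take 4 from left. Merged: [2, 4]
Compare 7 vs 5: take 5 from right. Merged: [2, 4, 5]
Compare 7 vs 23: take 7 from left. Merged: [2, 4, 5, 7]
Compare 14 vs 23: take 14 from left. Merged: [2, 4, 5, 7, 14]
Compare 17 vs 23: take 17 from left. Merged: [2, 4, 5, 7, 14, 17]
Compare 25 vs 23: take 23 from right. Merged: [2, 4, 5, 7, 14, 17, 23]
Compare 25 vs 24: take 24 from right. Merged: [2, 4, 5, 7, 14, 17, 23, 24]
Compare 25 vs 25: take 25 from left. Merged: [2, 4, 5, 7, 14, 17, 23, 24, 25]
Append remaining from right: [25, 35]. Merged: [2, 4, 5, 7, 14, 17, 23, 24, 25, 25, 35]

Final merged array: [2, 4, 5, 7, 14, 17, 23, 24, 25, 25, 35]
Total comparisons: 9

The merged array is [2, 4, 5, 7, 14, 17, 23, 24, 25, 25, 35], requiring 9 comparisons. The merge step runs in O(n) time where n is the total number of elements.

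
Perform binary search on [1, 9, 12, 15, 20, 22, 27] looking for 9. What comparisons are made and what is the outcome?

Binary search for 9 in [1, 9, 12, 15, 20, 22, 27]:

lo=0, hi=6, mid=3, arr[mid]=15 -> 15 > 9, search left half
lo=0, hi=2, mid=1, arr[mid]=9 -> Found target at index 1!

Binary search finds 9 at index 1 after 2 comparisons. The search repeatedly halves the search space by comparing with the middle element.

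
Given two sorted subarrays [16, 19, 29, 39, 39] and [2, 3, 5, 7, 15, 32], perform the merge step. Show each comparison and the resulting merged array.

Merging process:

Compare 16 vs 2: take 2 from right. Merged: [2]
Compare 16 vs 3: take 3 from right. Merged: [2, 3]
Compare 16 vs 5: take 5 from right. Merged: [2, 3, 5]
Compare 16 vs 7: take 7 from right. Merged: [2, 3, 5, 7]
Compare 16 vs 15: take 15 from right. Merged: [2, 3, 5, 7, 15]
Compare 16 vs 32: take 16 from left. Merged: [2, 3, 5, 7, 15, 16]
Compare 19 vs 32: take 19 from left. Merged: [2, 3, 5, 7, 15, 16, 19]
Compare 29 vs 32: take 29 from left. Merged: [2, 3, 5, 7, 15, 16, 19, 29]
Compare 39 vs 32: take 32 from right. Merged: [2, 3, 5, 7, 15, 16, 19, 29, 32]
Append remaining from left: [39, 39]. Merged: [2, 3, 5, 7, 15, 16, 19, 29, 32, 39, 39]

Final merged array: [2, 3, 5, 7, 15, 16, 19, 29, 32, 39, 39]
Total comparisons: 9

The merged array is [2, 3, 5, 7, 15, 16, 19, 29, 32, 39, 39], requiring 9 comparisons. The merge step runs in O(n) time where n is the total number of elements.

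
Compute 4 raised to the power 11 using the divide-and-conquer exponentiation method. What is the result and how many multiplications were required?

Computing 4^11 by squaring (build up from 4^1; each line after the first costs one multiplication):

4^1 = 4
4^2 = (4^1)^2 = 4^2 = 16
4^4 = (4^2)^2 = 16^2 = 256
4^5 = 4 * 4^4 = 4 * 256 = 1024
4^10 = (4^5)^2 = 1024^2 = 1048576
4^11 = 4 * 4^10 = 4 * 1048576 = 4194304

Result: 4194304
Multiplications needed: 5 (5 lines after 4^1)

4^11 = 4194304. Using exponentiation by squaring, this requires 5 multiplications. The key idea: if the exponent is even, square the half-power; if odd, multiply by the base once.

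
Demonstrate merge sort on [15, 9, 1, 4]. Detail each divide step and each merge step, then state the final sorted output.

Merge sort trace:

Split: [15, 9, 1, 4] -> [15, 9] and [1, 4]
  Split: [15, 9] -> [15] and [9]
  Merge: [15] + [9] -> [9, 15]
  Split: [1, 4] -> [1] and [4]
  Merge: [1] + [4] -> [1, 4]
Merge: [9, 15] + [1, 4] -> [1, 4, 9, 15]

Final sorted array: [1, 4, 9, 15]

The merge sort proceeds by recursively splitting the array and merging sorted halves.
After all merges, the sorted array is [1, 4, 9, 15].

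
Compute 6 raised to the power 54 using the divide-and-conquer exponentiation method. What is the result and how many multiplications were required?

Computing 6^54 by squaring (build up from 6^1; each line after the first costs one multiplication):

6^1 = 6
6^2 = (6^1)^2 = 6^2 = 36
6^3 = 6 * 6^2 = 6 * 36 = 216
6^6 = (6^3)^2 = 216^2 = 46656
6^12 = (6^6)^2 = 46656^2 = 2176782336
6^13 = 6 * 6^12 = 6 * 2176782336 = 13060694016
6^26 = (6^13)^2 = 13060694016^2 = 170581728179578208256
6^27 = 6 * 6^26 = 6 * 170581728179578208256 = 1023490369077469249536
6^54 = (6^27)^2 = 1023490369077469249536^2 = 1047532535594334222593508922191671036215296

Result: 1047532535594334222593508922191671036215296
Multiplications needed: 8 (8 lines after 6^1)

6^54 = 1047532535594334222593508922191671036215296. Using exponentiation by squaring, this requires 8 multiplications. The key idea: if the exponent is even, square the half-power; if odd, multiply by the base once.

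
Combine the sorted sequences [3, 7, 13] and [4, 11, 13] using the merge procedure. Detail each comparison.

Merging process:

Compare 3 vs 4: take 3 from left. Merged: [3]
Compare 7 vs 4: take 4 from right. Merged: [3, 4]
Compare 7 vs 11: take 7 from left. Merged: [3, 4, 7]
Compare 13 vs 11: take 11 from right. Merged: [3, 4, 7, 11]
Compare 13 vs 13: take 13 from left. Merged: [3, 4, 7, 11, 13]
Append remaining from right: [13]. Merged: [3, 4, 7, 11, 13, 13]

Final merged array: [3, 4, 7, 11, 13, 13]
Total comparisons: 5

The merged array is [3, 4, 7, 11, 13, 13], requiring 5 comparisons. The merge step runs in O(n) time where n is the total number of elements.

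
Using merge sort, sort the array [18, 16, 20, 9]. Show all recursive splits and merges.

Merge sort trace:

Split: [18, 16, 20, 9] -> [18, 16] and [20, 9]
  Split: [18, 16] -> [18] and [16]
  Merge: [18] + [16] -> [16, 18]
  Split: [20, 9] -> [20] and [9]
  Merge: [20] + [9] -> [9, 20]
Merge: [16, 18] + [9, 20] -> [9, 16, 18, 20]

Final sorted array: [9, 16, 18, 20]

The merge sort proceeds by recursively splitting the array and merging sorted halves.
After all merges, the sorted array is [9, 16, 18, 20].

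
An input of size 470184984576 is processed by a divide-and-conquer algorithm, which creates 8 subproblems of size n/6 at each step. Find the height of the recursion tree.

For divide and conquer with division factor 6:

Problem sizes at each level:
Level 0: 470184984576
Level 1: 78364164096
Level 2: 13060694016
Level 3: 2176782336
Level 4: 362797056
Level 5: 60466176
Level 6: 10077696
Level 7: 1679616
Level 8: 279936
Level 9: 46656
Level 10: 7776
Level 11: 1296
Level 12: 216
Level 13: 36
Level 14: 6
Level 15: 1

The root is level 0 and the size-1 base case is level 15 (the tree spans levels 0 through 15, i.e. 16 levels counting the root), so the depth is the number of divisions: log_6(470184984576) = 15

The recursion tree depth is log_6(470184984576) = 15. At each level, the problem size is divided by 6, so it takes 15 divisions to reduce to a base case of size 1. The algorithm makes 8 recursive calls at each level.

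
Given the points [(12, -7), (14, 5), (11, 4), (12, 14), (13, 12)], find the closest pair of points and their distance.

Computing all pairwise distances among 5 points:

d((12, -7), (14, 5)) = 12.1655
d((12, -7), (11, 4)) = 11.0454
d((12, -7), (12, 14)) = 21.0
d((12, -7), (13, 12)) = 19.0263
d((14, 5), (11, 4)) = 3.1623
d((14, 5), (12, 14)) = 9.2195
d((14, 5), (13, 12)) = 7.0711
d((11, 4), (12, 14)) = 10.0499
d((11, 4), (13, 12)) = 8.2462
d((12, 14), (13, 12)) = 2.2361 <-- minimum

Closest pair: (12, 14) and (13, 12) with distance 2.2361

The closest pair is (12, 14) and (13, 12) with Euclidean distance 2.2361. For 5 points, brute-force pairwise comparison is shown above. For large n, the divide-and-conquer algorithm (sort by x, recurse on halves, check the dividing strip) achieves O(n log n).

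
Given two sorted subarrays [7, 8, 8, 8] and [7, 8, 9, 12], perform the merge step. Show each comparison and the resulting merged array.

Merging process:

Compare 7 vs 7: take 7 from left. Merged: [7]
Compare 8 vs 7: take 7 from right. Merged: [7, 7]
Compare 8 vs 8: take 8 from left. Merged: [7, 7, 8]
Compare 8 vs 8: take 8 from left. Merged: [7, 7, 8, 8]
Compare 8 vs 8: take 8 from left. Merged: [7, 7, 8, 8, 8]
Append remaining from right: [8, 9, 12]. Merged: [7, 7, 8, 8, 8, 8, 9, 12]

Final merged array: [7, 7, 8, 8, 8, 8, 9, 12]
Total comparisons: 5

The merged array is [7, 7, 8, 8, 8, 8, 9, 12], requiring 5 comparisons. The merge step runs in O(n) time where n is the total number of elements.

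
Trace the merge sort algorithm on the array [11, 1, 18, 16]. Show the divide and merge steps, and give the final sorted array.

Merge sort trace:

Split: [11, 1, 18, 16] -> [11, 1] and [18, 16]
  Split: [11, 1] -> [11] and [1]
  Merge: [11] + [1] -> [1, 11]
  Split: [18, 16] -> [18] and [16]
  Merge: [18] + [16] -> [16, 18]
Merge: [1, 11] + [16, 18] -> [1, 11, 16, 18]

Final sorted array: [1, 11, 16, 18]

The merge sort proceeds by recursively splitting the array and merging sorted halves.
After all merges, the sorted array is [1, 11, 16, 18].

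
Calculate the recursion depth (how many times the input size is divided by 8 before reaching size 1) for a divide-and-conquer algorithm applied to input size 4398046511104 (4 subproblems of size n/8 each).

For divide and conquer with division factor 8:

Problem sizes at each level:
Level 0: 4398046511104
Level 1: 549755813888
Level 2: 68719476736
Level 3: 8589934592
Level 4: 1073741824
Level 5: 134217728
Level 6: 16777216
Level 7: 2097152
Level 8: 262144
Level 9: 32768
Level 10: 4096
Level 11: 512
Level 12: 64
Level 13: 8
Level 14: 1

The root is level 0 and the size-1 base case is level 14 (the tree spans levels 0 through 14, i.e. 15 levels counting the root), so the depth is the number of divisions: log_8(4398046511104) = 14

The recursion tree depth is log_8(4398046511104) = 14. At each level, the problem size is divided by 8, so it takes 14 divisions to reduce to a base case of size 1. The algorithm makes 4 recursive calls at each level.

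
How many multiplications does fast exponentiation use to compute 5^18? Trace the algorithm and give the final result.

Computing 5^18 by squaring (build up from 5^1; each line after the first costs one multiplication):

5^1 = 5
5^2 = (5^1)^2 = 5^2 = 25
5^4 = (5^2)^2 = 25^2 = 625
5^8 = (5^4)^2 = 625^2 = 390625
5^9 = 5 * 5^8 = 5 * 390625 = 1953125
5^18 = (5^9)^2 = 1953125^2 = 3814697265625

Result: 3814697265625
Multiplications needed: 5 (5 lines after 5^1)

5^18 = 3814697265625. Using exponentiation by squaring, this requires 5 multiplications. The key idea: if the exponent is even, square the half-power; if odd, multiply by the base once.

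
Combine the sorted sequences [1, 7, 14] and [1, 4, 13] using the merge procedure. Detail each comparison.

Merging process:

Compare 1 vs 1: take 1 from left. Merged: [1]
Compare 7 vs 1: take 1 from right. Merged: [1, 1]
Compare 7 vs 4: take 4 from right. Merged: [1, 1, 4]
Compare 7 vs 13: take 7 from left. Merged: [1, 1, 4, 7]
Compare 14 vs 13: take 13 from right. Merged: [1, 1, 4, 7, 13]
Append remaining from left: [14]. Merged: [1, 1, 4, 7, 13, 14]

Final merged array: [1, 1, 4, 7, 13, 14]
Total comparisons: 5

The merged array is [1, 1, 4, 7, 13, 14], requiring 5 comparisons. The merge step runs in O(n) time where n is the total number of elements.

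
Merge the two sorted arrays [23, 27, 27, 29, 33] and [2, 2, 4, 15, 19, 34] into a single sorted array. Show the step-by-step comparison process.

Merging process:

Compare 23 vs 2: take 2 from right. Merged: [2]
Compare 23 vs 2: take 2 from right. Merged: [2, 2]
Compare 23 vs 4: take 4 from right. Merged: [2, 2, 4]
Compare 23 vs 15: take 15 from right. Merged: [2, 2, 4, 15]
Compare 23 vs 19: take 19 from right. Merged: [2, 2, 4, 15, 19]
Compare 23 vs 34: take 23 from left. Merged: [2, 2, 4, 15, 19, 23]
Compare 27 vs 34: take 27 from left. Merged: [2, 2, 4, 15, 19, 23, 27]
Compare 27 vs 34: take 27 from left. Merged: [2, 2, 4, 15, 19, 23, 27, 27]
Compare 29 vs 34: take 29 from left. Merged: [2, 2, 4, 15, 19, 23, 27, 27, 29]
Compare 33 vs 34: take 33 from left. Merged: [2, 2, 4, 15, 19, 23, 27, 27, 29, 33]
Append remaining from right: [34]. Merged: [2, 2, 4, 15, 19, 23, 27, 27, 29, 33, 34]

Final merged array: [2, 2, 4, 15, 19, 23, 27, 27, 29, 33, 34]
Total comparisons: 10

The merged array is [2, 2, 4, 15, 19, 23, 27, 27, 29, 33, 34], requiring 10 comparisons. The merge step runs in O(n) time where n is the total number of elements.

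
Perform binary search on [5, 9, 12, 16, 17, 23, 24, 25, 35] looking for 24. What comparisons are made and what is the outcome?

Binary search for 24 in [5, 9, 12, 16, 17, 23, 24, 25, 35]:

lo=0, hi=8, mid=4, arr[mid]=17 -> 17 < 24, search right half
lo=5, hi=8, mid=6, arr[mid]=24 -> Found target at index 6!

Binary search finds 24 at index 6 after 2 comparisons. The search repeatedly halves the search space by comparing with the middle element.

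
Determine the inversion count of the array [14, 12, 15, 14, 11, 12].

Finding inversions in [14, 12, 15, 14, 11, 12]:

(0, 1): arr[0]=14 > arr[1]=12
(0, 4): arr[0]=14 > arr[4]=11
(0, 5): arr[0]=14 > arr[5]=12
(1, 4): arr[1]=12 > arr[4]=11
(2, 3): arr[2]=15 > arr[3]=14
(2, 4): arr[2]=15 > arr[4]=11
(2, 5): arr[2]=15 > arr[5]=12
(3, 4): arr[3]=14 > arr[4]=11
(3, 5): arr[3]=14 > arr[5]=12

Total inversions: 9

The array has 9 inversion(s): (0,1), (0,4), (0,5), (1,4), (2,3), (2,4), (2,5), (3,4), (3,5). Each pair (i,j) satisfies i < j and arr[i] > arr[j].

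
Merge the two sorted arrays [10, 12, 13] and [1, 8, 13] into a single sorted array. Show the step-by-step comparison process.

Merging process:

Compare 10 vs 1: take 1 from right. Merged: [1]
Compare 10 vs 8: take 8 from right. Merged: [1, 8]
Compare 10 vs 13: take 10 from left. Merged: [1, 8, 10]
Compare 12 vs 13: take 12 from left. Merged: [1, 8, 10, 12]
Compare 13 vs 13: take 13 from left. Merged: [1, 8, 10, 12, 13]
Append remaining from right: [13]. Merged: [1, 8, 10, 12, 13, 13]

Final merged array: [1, 8, 10, 12, 13, 13]
Total comparisons: 5

The merged array is [1, 8, 10, 12, 13, 13], requiring 5 comparisons. The merge step runs in O(n) time where n is the total number of elements.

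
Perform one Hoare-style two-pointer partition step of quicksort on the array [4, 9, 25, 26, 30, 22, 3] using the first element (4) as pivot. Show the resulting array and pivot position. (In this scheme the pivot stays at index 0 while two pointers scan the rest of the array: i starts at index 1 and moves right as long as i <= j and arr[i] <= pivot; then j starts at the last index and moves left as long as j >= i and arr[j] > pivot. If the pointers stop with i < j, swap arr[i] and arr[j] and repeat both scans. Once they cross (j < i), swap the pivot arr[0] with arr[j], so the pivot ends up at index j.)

Hoare-style two-pointer partition with pivot = 4:

Initial array: [4, 9, 25, 26, 30, 22, 3]

Pointers start at i = 1, j = 6.
i stops at index 1 (arr[1]=9 > 4), j stops at index 6 (arr[6]=3 <= 4): swap arr[1] and arr[6], array becomes [4, 3, 25, 26, 30, 22, 9]
i ends at 2, j ends at 1: the pointers have crossed (j < i), so scanning stops.

Swap pivot arr[0] with arr[1] to place pivot at position 1: [3, 4, 25, 26, 30, 22, 9]
Pivot position: 1

After partitioning with pivot 4, the array becomes [3, 4, 25, 26, 30, 22, 9]. The pivot is placed at index 1. All elements to the left of the pivot are <= 4, and all elements to the right are > 4.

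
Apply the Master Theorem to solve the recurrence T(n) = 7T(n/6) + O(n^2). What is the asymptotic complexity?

Master Theorem for T(n) = 7T(n/6) + O(n^2):

a = 7, b = 6, c = 2
log_b(a) = log_6(7) = 1.0860

Case 3: c = 2 > log_6(7) = 1.0860
T(n) = O(n^2) = O(n^2)

For T(n) = 7T(n/6) + O(n^2): log_6(7) = 1.0860. This is Case 3 of the Master Theorem (c > log_b(a), work dominated by root), giving O(n^2).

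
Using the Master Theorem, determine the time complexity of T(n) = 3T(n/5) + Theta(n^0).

Master Theorem for T(n) = 3T(n/5) + O(n^0):

a = 3, b = 5, c = 0
log_b(a) = log_5(3) = 0.6826

Case 1: c = 0 < log_5(3) = 0.6826
T(n) = O(n^(log_5 3))

For T(n) = 3T(n/5) + O(n^0): log_5(3) = 0.6826. This is Case 1 of the Master Theorem (c < log_b(a), work dominated by leaves), giving O(n^(log_5 3)).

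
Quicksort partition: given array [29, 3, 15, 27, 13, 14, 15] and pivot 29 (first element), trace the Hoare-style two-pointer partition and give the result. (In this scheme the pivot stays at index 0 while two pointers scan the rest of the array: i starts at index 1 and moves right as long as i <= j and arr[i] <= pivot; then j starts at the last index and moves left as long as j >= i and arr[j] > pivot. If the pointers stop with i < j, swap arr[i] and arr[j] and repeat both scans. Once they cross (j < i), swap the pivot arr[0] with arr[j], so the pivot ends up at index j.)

Hoare-style two-pointer partition with pivot = 29:

Initial array: [29, 3, 15, 27, 13, 14, 15]

Pointers start at i = 1, j = 6.
i ends at 7, j ends at 6: the pointers have crossed (j < i), so scanning stops.

Swap pivot arr[0] with arr[6] to place pivot at position 6: [15, 3, 15, 27, 13, 14, 29]
Pivot position: 6

After partitioning with pivot 29, the array becomes [15, 3, 15, 27, 13, 14, 29]. The pivot is placed at index 6. All elements to the left of the pivot are <= 29, and all elements to the right are > 29.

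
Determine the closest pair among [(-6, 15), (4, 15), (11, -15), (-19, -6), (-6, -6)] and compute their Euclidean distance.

Computing all pairwise distances among 5 points:

d((-6, 15), (4, 15)) = 10.0 <-- minimum
d((-6, 15), (11, -15)) = 34.4819
d((-6, 15), (-19, -6)) = 24.6982
d((-6, 15), (-6, -6)) = 21.0
d((4, 15), (11, -15)) = 30.8058
d((4, 15), (-19, -6)) = 31.1448
d((4, 15), (-6, -6)) = 23.2594
d((11, -15), (-19, -6)) = 31.3209
d((11, -15), (-6, -6)) = 19.2354
d((-19, -6), (-6, -6)) = 13.0

Closest pair: (-6, 15) and (4, 15) with distance 10.0

The closest pair is (-6, 15) and (4, 15) with Euclidean distance 10.0. For 5 points, brute-force pairwise comparison is shown above. For large n, the divide-and-conquer algorithm (sort by x, recurse on halves, check the dividing strip) achieves O(n log n).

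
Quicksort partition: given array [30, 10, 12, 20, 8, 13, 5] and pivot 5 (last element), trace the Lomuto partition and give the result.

Lomuto partition with pivot = 5:

Initial array: [30, 10, 12, 20, 8, 13, 5]

arr[0]=30 > 5: no swap
arr[1]=10 > 5: no swap
arr[2]=12 > 5: no swap
arr[3]=20 > 5: no swap
arr[4]=8 > 5: no swap
arr[5]=13 > 5: no swap

Place pivot at position 0: [5, 10, 12, 20, 8, 13, 30]
Pivot position: 0

After partitioning with pivot 5, the array becomes [5, 10, 12, 20, 8, 13, 30]. The pivot is placed at index 0. All elements to the left of the pivot are <= 5, and all elements to the right are > 5.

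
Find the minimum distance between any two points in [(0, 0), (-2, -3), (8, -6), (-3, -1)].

Computing all pairwise distances among 4 points:

d((0, 0), (-2, -3)) = 3.6056
d((0, 0), (8, -6)) = 10.0
d((0, 0), (-3, -1)) = 3.1623
d((-2, -3), (8, -6)) = 10.4403
d((-2, -3), (-3, -1)) = 2.2361 <-- minimum
d((8, -6), (-3, -1)) = 12.083

Closest pair: (-2, -3) and (-3, -1) with distance 2.2361

The closest pair is (-2, -3) and (-3, -1) with Euclidean distance 2.2361. For 4 points, brute-force pairwise comparison is shown above. For large n, the divide-and-conquer algorithm (sort by x, recurse on halves, check the dividing strip) achieves O(n log n).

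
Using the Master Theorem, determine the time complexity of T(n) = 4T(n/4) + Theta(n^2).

Master Theorem for T(n) = 4T(n/4) + O(n^2):

a = 4, b = 4, c = 2
log_b(a) = log_4(4) = 1.0000

Case 3: c = 2 > log_4(4) = 1.0000
T(n) = O(n^2) = O(n^2)

For T(n) = 4T(n/4) + O(n^2): log_4(4) = 1.0000. This is Case 3 of the Master Theorem (c > log_b(a), work dominated by root), giving O(n^2).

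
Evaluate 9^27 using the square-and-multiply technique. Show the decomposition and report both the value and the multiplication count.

Computing 9^27 by squaring (build up from 9^1; each line after the first costs one multiplication):

9^1 = 9
9^2 = (9^1)^2 = 9^2 = 81
9^3 = 9 * 9^2 = 9 * 81 = 729
9^6 = (9^3)^2 = 729^2 = 531441
9^12 = (9^6)^2 = 531441^2 = 282429536481
9^13 = 9 * 9^12 = 9 * 282429536481 = 2541865828329
9^26 = (9^13)^2 = 2541865828329^2 = 6461081889226673298932241
9^27 = 9 * 9^26 = 9 * 6461081889226673298932241 = 58149737003040059690390169

Result: 58149737003040059690390169
Multiplications needed: 7 (7 lines after 9^1)

9^27 = 58149737003040059690390169. Using exponentiation by squaring, this requires 7 multiplications. The key idea: if the exponent is even, square the half-power; if odd, multiply by the base once.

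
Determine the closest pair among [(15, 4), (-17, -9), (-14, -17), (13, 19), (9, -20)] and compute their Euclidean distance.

Computing all pairwise distances among 5 points:

d((15, 4), (-17, -9)) = 34.5398
d((15, 4), (-14, -17)) = 35.805
d((15, 4), (13, 19)) = 15.1327
d((15, 4), (9, -20)) = 24.7386
d((-17, -9), (-14, -17)) = 8.544 <-- minimum
d((-17, -9), (13, 19)) = 41.0366
d((-17, -9), (9, -20)) = 28.2312
d((-14, -17), (13, 19)) = 45.0
d((-14, -17), (9, -20)) = 23.1948
d((13, 19), (9, -20)) = 39.2046

Closest pair: (-17, -9) and (-14, -17) with distance 8.544

The closest pair is (-17, -9) and (-14, -17) with Euclidean distance 8.544. For 5 points, brute-force pairwise comparison is shown above. For large n, the divide-and-conquer algorithm (sort by x, recurse on halves, check the dividing strip) achieves O(n log n).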